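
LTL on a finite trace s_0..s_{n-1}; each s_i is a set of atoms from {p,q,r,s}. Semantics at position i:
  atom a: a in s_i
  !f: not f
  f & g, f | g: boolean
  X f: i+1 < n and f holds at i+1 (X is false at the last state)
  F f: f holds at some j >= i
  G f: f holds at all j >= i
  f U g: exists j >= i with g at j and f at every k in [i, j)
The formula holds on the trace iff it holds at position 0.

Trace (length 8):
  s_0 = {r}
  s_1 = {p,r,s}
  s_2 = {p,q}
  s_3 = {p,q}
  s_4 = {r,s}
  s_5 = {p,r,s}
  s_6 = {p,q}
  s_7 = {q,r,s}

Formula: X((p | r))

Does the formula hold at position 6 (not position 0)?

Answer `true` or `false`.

s_0={r}: X((p | r))=True (p | r)=True p=False r=True
s_1={p,r,s}: X((p | r))=True (p | r)=True p=True r=True
s_2={p,q}: X((p | r))=True (p | r)=True p=True r=False
s_3={p,q}: X((p | r))=True (p | r)=True p=True r=False
s_4={r,s}: X((p | r))=True (p | r)=True p=False r=True
s_5={p,r,s}: X((p | r))=True (p | r)=True p=True r=True
s_6={p,q}: X((p | r))=True (p | r)=True p=True r=False
s_7={q,r,s}: X((p | r))=False (p | r)=True p=False r=True
Evaluating at position 6: result = True

Answer: true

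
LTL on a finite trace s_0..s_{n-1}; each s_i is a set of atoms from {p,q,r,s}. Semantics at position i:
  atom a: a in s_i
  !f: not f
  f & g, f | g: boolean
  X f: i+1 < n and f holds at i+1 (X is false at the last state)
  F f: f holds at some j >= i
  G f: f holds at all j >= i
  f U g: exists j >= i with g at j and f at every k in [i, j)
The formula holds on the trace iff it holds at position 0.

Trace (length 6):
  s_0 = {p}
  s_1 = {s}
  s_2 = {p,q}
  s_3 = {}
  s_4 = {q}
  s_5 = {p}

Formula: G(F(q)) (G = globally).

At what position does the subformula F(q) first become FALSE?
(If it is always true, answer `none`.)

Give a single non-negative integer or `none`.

s_0={p}: F(q)=True q=False
s_1={s}: F(q)=True q=False
s_2={p,q}: F(q)=True q=True
s_3={}: F(q)=True q=False
s_4={q}: F(q)=True q=True
s_5={p}: F(q)=False q=False
G(F(q)) holds globally = False
First violation at position 5.

Answer: 5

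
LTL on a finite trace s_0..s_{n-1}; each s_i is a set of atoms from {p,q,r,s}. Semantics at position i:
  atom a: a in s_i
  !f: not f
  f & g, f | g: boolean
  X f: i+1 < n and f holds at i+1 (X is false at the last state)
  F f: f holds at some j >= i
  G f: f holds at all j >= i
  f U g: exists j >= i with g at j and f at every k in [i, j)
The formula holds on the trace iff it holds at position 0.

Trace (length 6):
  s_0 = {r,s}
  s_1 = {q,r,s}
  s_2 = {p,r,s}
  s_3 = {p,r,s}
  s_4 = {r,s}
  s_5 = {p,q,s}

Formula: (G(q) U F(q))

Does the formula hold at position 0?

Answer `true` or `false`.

Answer: true

Derivation:
s_0={r,s}: (G(q) U F(q))=True G(q)=False q=False F(q)=True
s_1={q,r,s}: (G(q) U F(q))=True G(q)=False q=True F(q)=True
s_2={p,r,s}: (G(q) U F(q))=True G(q)=False q=False F(q)=True
s_3={p,r,s}: (G(q) U F(q))=True G(q)=False q=False F(q)=True
s_4={r,s}: (G(q) U F(q))=True G(q)=False q=False F(q)=True
s_5={p,q,s}: (G(q) U F(q))=True G(q)=True q=True F(q)=True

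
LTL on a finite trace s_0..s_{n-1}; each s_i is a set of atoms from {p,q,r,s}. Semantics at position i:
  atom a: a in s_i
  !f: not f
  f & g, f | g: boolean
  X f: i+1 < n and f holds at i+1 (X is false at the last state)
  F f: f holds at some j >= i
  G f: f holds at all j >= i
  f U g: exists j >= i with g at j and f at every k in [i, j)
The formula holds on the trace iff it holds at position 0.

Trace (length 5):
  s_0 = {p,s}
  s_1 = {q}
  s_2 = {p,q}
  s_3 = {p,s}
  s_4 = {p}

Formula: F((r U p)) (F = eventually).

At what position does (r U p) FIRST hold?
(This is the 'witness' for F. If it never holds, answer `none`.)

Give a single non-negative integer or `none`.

s_0={p,s}: (r U p)=True r=False p=True
s_1={q}: (r U p)=False r=False p=False
s_2={p,q}: (r U p)=True r=False p=True
s_3={p,s}: (r U p)=True r=False p=True
s_4={p}: (r U p)=True r=False p=True
F((r U p)) holds; first witness at position 0.

Answer: 0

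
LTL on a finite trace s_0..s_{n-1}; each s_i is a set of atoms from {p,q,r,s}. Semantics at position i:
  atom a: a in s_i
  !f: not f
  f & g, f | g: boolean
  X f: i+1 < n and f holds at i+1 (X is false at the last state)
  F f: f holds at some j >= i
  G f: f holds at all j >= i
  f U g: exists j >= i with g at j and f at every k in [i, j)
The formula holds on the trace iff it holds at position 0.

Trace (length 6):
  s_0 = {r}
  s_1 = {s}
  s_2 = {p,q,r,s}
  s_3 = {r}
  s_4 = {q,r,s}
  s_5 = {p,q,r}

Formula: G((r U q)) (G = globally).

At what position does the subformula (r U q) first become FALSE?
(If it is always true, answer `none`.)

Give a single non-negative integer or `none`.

Answer: 0

Derivation:
s_0={r}: (r U q)=False r=True q=False
s_1={s}: (r U q)=False r=False q=False
s_2={p,q,r,s}: (r U q)=True r=True q=True
s_3={r}: (r U q)=True r=True q=False
s_4={q,r,s}: (r U q)=True r=True q=True
s_5={p,q,r}: (r U q)=True r=True q=True
G((r U q)) holds globally = False
First violation at position 0.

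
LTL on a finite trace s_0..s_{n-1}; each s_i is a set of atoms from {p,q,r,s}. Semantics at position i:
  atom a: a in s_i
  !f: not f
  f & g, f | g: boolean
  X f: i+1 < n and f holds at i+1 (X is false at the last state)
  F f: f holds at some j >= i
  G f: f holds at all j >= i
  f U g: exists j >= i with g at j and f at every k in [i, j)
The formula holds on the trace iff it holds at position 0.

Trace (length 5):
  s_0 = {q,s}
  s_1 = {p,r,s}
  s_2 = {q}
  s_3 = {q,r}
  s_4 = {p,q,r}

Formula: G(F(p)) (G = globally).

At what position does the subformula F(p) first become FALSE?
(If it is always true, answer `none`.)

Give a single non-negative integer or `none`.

s_0={q,s}: F(p)=True p=False
s_1={p,r,s}: F(p)=True p=True
s_2={q}: F(p)=True p=False
s_3={q,r}: F(p)=True p=False
s_4={p,q,r}: F(p)=True p=True
G(F(p)) holds globally = True
No violation — formula holds at every position.

Answer: none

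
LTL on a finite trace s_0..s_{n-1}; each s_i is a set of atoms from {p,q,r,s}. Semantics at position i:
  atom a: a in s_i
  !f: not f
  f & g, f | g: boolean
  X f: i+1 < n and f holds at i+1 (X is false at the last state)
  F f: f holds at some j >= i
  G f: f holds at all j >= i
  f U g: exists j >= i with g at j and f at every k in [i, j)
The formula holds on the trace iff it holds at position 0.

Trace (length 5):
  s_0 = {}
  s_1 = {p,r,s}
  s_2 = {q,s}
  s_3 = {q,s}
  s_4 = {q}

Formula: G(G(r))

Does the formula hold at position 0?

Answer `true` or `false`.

Answer: false

Derivation:
s_0={}: G(G(r))=False G(r)=False r=False
s_1={p,r,s}: G(G(r))=False G(r)=False r=True
s_2={q,s}: G(G(r))=False G(r)=False r=False
s_3={q,s}: G(G(r))=False G(r)=False r=False
s_4={q}: G(G(r))=False G(r)=False r=False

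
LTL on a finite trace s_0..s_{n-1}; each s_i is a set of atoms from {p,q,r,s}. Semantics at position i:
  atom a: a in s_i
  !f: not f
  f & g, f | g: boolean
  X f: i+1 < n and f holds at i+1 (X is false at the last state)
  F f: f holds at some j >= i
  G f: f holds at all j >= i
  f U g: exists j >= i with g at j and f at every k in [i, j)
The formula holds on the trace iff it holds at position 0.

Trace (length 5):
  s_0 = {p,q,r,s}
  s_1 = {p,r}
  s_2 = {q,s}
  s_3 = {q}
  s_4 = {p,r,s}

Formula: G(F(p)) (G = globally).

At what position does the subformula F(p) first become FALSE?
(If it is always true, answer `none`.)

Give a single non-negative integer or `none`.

s_0={p,q,r,s}: F(p)=True p=True
s_1={p,r}: F(p)=True p=True
s_2={q,s}: F(p)=True p=False
s_3={q}: F(p)=True p=False
s_4={p,r,s}: F(p)=True p=True
G(F(p)) holds globally = True
No violation — formula holds at every position.

Answer: none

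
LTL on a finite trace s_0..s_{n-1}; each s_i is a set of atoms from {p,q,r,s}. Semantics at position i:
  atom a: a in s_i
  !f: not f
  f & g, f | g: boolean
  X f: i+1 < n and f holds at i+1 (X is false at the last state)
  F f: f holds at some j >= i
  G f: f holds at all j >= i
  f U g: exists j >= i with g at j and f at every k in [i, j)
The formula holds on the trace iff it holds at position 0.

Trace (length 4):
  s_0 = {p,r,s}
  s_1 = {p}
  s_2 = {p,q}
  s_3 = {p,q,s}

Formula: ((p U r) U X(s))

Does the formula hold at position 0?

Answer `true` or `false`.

s_0={p,r,s}: ((p U r) U X(s))=False (p U r)=True p=True r=True X(s)=False s=True
s_1={p}: ((p U r) U X(s))=False (p U r)=False p=True r=False X(s)=False s=False
s_2={p,q}: ((p U r) U X(s))=True (p U r)=False p=True r=False X(s)=True s=False
s_3={p,q,s}: ((p U r) U X(s))=False (p U r)=False p=True r=False X(s)=False s=True

Answer: false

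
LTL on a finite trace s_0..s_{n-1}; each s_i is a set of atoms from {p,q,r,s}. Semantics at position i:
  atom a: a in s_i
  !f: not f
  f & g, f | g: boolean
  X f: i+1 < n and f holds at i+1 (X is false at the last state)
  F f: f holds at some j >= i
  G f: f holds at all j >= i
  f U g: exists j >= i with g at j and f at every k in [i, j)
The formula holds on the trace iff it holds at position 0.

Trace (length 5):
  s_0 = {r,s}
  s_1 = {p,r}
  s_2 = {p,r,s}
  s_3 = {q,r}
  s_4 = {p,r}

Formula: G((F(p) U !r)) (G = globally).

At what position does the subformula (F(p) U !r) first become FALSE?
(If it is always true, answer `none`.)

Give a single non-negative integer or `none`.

s_0={r,s}: (F(p) U !r)=False F(p)=True p=False !r=False r=True
s_1={p,r}: (F(p) U !r)=False F(p)=True p=True !r=False r=True
s_2={p,r,s}: (F(p) U !r)=False F(p)=True p=True !r=False r=True
s_3={q,r}: (F(p) U !r)=False F(p)=True p=False !r=False r=True
s_4={p,r}: (F(p) U !r)=False F(p)=True p=True !r=False r=True
G((F(p) U !r)) holds globally = False
First violation at position 0.

Answer: 0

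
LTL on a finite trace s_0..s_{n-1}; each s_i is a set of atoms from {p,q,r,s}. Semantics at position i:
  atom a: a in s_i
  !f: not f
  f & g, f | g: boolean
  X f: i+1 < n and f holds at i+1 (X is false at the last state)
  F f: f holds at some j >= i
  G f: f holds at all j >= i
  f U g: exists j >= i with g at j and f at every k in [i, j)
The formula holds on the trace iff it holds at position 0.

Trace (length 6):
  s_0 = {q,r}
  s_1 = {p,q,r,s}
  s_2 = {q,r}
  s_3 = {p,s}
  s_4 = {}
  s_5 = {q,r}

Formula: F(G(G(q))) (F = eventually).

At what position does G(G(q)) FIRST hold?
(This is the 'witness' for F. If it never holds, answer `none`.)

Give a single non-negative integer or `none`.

Answer: 5

Derivation:
s_0={q,r}: G(G(q))=False G(q)=False q=True
s_1={p,q,r,s}: G(G(q))=False G(q)=False q=True
s_2={q,r}: G(G(q))=False G(q)=False q=True
s_3={p,s}: G(G(q))=False G(q)=False q=False
s_4={}: G(G(q))=False G(q)=False q=False
s_5={q,r}: G(G(q))=True G(q)=True q=True
F(G(G(q))) holds; first witness at position 5.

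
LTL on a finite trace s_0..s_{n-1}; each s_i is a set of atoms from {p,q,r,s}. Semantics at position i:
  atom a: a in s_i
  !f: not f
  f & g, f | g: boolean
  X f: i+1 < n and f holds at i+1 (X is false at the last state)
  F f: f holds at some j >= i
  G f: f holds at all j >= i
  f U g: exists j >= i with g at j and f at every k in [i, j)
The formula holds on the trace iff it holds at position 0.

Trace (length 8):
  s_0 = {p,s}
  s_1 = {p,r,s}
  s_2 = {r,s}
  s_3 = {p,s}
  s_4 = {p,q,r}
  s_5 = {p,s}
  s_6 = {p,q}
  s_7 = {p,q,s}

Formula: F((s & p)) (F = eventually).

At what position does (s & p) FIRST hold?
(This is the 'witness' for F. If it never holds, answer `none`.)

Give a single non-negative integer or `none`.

Answer: 0

Derivation:
s_0={p,s}: (s & p)=True s=True p=True
s_1={p,r,s}: (s & p)=True s=True p=True
s_2={r,s}: (s & p)=False s=True p=False
s_3={p,s}: (s & p)=True s=True p=True
s_4={p,q,r}: (s & p)=False s=False p=True
s_5={p,s}: (s & p)=True s=True p=True
s_6={p,q}: (s & p)=False s=False p=True
s_7={p,q,s}: (s & p)=True s=True p=True
F((s & p)) holds; first witness at position 0.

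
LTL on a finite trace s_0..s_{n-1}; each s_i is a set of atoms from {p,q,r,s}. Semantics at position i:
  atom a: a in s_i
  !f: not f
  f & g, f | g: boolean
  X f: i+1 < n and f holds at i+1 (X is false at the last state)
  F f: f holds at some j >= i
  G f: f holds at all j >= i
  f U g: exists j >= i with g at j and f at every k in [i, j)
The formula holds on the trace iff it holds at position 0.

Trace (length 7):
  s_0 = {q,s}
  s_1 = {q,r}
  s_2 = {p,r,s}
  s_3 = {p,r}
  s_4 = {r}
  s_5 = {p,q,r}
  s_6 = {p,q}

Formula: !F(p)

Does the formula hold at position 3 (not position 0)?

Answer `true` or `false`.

s_0={q,s}: !F(p)=False F(p)=True p=False
s_1={q,r}: !F(p)=False F(p)=True p=False
s_2={p,r,s}: !F(p)=False F(p)=True p=True
s_3={p,r}: !F(p)=False F(p)=True p=True
s_4={r}: !F(p)=False F(p)=True p=False
s_5={p,q,r}: !F(p)=False F(p)=True p=True
s_6={p,q}: !F(p)=False F(p)=True p=True
Evaluating at position 3: result = False

Answer: false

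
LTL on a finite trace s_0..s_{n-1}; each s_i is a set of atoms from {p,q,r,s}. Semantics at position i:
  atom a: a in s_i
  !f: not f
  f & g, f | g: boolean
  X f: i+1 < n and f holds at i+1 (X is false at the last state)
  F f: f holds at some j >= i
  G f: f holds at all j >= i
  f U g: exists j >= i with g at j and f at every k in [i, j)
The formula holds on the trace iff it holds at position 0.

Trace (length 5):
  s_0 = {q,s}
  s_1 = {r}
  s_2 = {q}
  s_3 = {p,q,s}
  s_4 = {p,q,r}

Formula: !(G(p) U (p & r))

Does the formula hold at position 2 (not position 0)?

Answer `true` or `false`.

s_0={q,s}: !(G(p) U (p & r))=True (G(p) U (p & r))=False G(p)=False p=False (p & r)=False r=False
s_1={r}: !(G(p) U (p & r))=True (G(p) U (p & r))=False G(p)=False p=False (p & r)=False r=True
s_2={q}: !(G(p) U (p & r))=True (G(p) U (p & r))=False G(p)=False p=False (p & r)=False r=False
s_3={p,q,s}: !(G(p) U (p & r))=False (G(p) U (p & r))=True G(p)=True p=True (p & r)=False r=False
s_4={p,q,r}: !(G(p) U (p & r))=False (G(p) U (p & r))=True G(p)=True p=True (p & r)=True r=True
Evaluating at position 2: result = True

Answer: true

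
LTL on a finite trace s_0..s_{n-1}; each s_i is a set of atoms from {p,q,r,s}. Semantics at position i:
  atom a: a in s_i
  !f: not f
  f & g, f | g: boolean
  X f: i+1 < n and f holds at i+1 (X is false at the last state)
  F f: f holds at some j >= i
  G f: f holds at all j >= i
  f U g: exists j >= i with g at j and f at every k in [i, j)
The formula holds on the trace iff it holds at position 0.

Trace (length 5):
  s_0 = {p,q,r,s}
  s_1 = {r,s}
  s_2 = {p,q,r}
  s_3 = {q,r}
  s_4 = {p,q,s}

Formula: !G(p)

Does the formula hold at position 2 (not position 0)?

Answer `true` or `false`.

Answer: true

Derivation:
s_0={p,q,r,s}: !G(p)=True G(p)=False p=True
s_1={r,s}: !G(p)=True G(p)=False p=False
s_2={p,q,r}: !G(p)=True G(p)=False p=True
s_3={q,r}: !G(p)=True G(p)=False p=False
s_4={p,q,s}: !G(p)=False G(p)=True p=True
Evaluating at position 2: result = True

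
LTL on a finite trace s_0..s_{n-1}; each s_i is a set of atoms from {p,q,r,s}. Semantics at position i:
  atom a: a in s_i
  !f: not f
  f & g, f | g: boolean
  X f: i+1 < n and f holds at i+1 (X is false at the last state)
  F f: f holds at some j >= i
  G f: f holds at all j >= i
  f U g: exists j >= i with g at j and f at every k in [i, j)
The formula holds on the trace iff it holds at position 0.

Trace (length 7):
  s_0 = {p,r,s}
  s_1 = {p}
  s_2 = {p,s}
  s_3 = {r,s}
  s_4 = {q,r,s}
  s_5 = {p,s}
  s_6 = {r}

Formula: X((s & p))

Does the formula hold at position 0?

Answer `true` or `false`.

Answer: false

Derivation:
s_0={p,r,s}: X((s & p))=False (s & p)=True s=True p=True
s_1={p}: X((s & p))=True (s & p)=False s=False p=True
s_2={p,s}: X((s & p))=False (s & p)=True s=True p=True
s_3={r,s}: X((s & p))=False (s & p)=False s=True p=False
s_4={q,r,s}: X((s & p))=True (s & p)=False s=True p=False
s_5={p,s}: X((s & p))=False (s & p)=True s=True p=True
s_6={r}: X((s & p))=False (s & p)=False s=False p=False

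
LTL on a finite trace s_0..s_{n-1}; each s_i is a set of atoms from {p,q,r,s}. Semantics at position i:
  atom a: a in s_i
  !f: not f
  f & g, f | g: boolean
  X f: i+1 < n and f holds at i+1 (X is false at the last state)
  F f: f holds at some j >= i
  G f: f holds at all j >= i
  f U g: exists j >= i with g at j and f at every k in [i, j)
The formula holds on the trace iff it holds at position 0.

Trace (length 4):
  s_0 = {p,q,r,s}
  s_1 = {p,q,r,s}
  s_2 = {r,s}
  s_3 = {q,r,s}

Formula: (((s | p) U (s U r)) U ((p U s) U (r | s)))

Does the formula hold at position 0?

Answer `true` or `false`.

s_0={p,q,r,s}: (((s | p) U (s U r)) U ((p U s) U (r | s)))=True ((s | p) U (s U r))=True (s | p)=True s=True p=True (s U r)=True r=True ((p U s) U (r | s))=True (p U s)=True (r | s)=True
s_1={p,q,r,s}: (((s | p) U (s U r)) U ((p U s) U (r | s)))=True ((s | p) U (s U r))=True (s | p)=True s=True p=True (s U r)=True r=True ((p U s) U (r | s))=True (p U s)=True (r | s)=True
s_2={r,s}: (((s | p) U (s U r)) U ((p U s) U (r | s)))=True ((s | p) U (s U r))=True (s | p)=True s=True p=False (s U r)=True r=True ((p U s) U (r | s))=True (p U s)=True (r | s)=True
s_3={q,r,s}: (((s | p) U (s U r)) U ((p U s) U (r | s)))=True ((s | p) U (s U r))=True (s | p)=True s=True p=False (s U r)=True r=True ((p U s) U (r | s))=True (p U s)=True (r | s)=True

Answer: true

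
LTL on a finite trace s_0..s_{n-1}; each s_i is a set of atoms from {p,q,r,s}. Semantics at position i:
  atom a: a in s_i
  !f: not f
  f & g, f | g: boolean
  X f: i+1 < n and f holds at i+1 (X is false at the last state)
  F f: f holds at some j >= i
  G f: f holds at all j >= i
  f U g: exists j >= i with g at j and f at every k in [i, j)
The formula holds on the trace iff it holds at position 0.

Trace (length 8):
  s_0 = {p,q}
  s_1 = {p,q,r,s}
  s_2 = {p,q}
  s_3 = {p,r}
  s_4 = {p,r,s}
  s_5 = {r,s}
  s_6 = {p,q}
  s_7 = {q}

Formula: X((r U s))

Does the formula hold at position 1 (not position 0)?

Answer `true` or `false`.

s_0={p,q}: X((r U s))=True (r U s)=False r=False s=False
s_1={p,q,r,s}: X((r U s))=False (r U s)=True r=True s=True
s_2={p,q}: X((r U s))=True (r U s)=False r=False s=False
s_3={p,r}: X((r U s))=True (r U s)=True r=True s=False
s_4={p,r,s}: X((r U s))=True (r U s)=True r=True s=True
s_5={r,s}: X((r U s))=False (r U s)=True r=True s=True
s_6={p,q}: X((r U s))=False (r U s)=False r=False s=False
s_7={q}: X((r U s))=False (r U s)=False r=False s=False
Evaluating at position 1: result = False

Answer: false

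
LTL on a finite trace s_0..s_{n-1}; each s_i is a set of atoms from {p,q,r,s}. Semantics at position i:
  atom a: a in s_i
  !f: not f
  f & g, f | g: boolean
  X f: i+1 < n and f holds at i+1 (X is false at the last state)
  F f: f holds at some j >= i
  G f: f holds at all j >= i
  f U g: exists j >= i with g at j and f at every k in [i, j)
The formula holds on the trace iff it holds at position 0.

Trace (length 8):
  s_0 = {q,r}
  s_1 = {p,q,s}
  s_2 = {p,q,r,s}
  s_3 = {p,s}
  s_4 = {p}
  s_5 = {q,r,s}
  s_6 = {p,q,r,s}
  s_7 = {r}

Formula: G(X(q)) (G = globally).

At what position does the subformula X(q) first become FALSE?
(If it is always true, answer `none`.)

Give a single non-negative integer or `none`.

Answer: 2

Derivation:
s_0={q,r}: X(q)=True q=True
s_1={p,q,s}: X(q)=True q=True
s_2={p,q,r,s}: X(q)=False q=True
s_3={p,s}: X(q)=False q=False
s_4={p}: X(q)=True q=False
s_5={q,r,s}: X(q)=True q=True
s_6={p,q,r,s}: X(q)=False q=True
s_7={r}: X(q)=False q=False
G(X(q)) holds globally = False
First violation at position 2.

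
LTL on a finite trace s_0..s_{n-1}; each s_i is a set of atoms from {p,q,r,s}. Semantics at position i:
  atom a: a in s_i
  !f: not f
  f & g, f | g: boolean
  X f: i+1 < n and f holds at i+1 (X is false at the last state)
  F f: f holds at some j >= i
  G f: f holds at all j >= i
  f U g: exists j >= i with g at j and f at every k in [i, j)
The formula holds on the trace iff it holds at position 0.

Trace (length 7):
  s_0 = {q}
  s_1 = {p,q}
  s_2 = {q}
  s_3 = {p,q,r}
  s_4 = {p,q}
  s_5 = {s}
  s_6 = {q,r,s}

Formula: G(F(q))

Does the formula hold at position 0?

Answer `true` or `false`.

s_0={q}: G(F(q))=True F(q)=True q=True
s_1={p,q}: G(F(q))=True F(q)=True q=True
s_2={q}: G(F(q))=True F(q)=True q=True
s_3={p,q,r}: G(F(q))=True F(q)=True q=True
s_4={p,q}: G(F(q))=True F(q)=True q=True
s_5={s}: G(F(q))=True F(q)=True q=False
s_6={q,r,s}: G(F(q))=True F(q)=True q=True

Answer: true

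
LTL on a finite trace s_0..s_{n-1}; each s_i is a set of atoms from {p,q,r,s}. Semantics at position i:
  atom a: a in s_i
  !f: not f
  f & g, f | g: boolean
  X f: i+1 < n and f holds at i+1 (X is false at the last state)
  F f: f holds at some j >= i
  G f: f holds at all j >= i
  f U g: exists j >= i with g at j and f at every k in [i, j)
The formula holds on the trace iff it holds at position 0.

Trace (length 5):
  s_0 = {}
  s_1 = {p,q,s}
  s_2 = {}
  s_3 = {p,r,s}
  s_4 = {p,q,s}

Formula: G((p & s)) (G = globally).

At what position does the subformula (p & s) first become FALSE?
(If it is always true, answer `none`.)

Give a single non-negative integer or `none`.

s_0={}: (p & s)=False p=False s=False
s_1={p,q,s}: (p & s)=True p=True s=True
s_2={}: (p & s)=False p=False s=False
s_3={p,r,s}: (p & s)=True p=True s=True
s_4={p,q,s}: (p & s)=True p=True s=True
G((p & s)) holds globally = False
First violation at position 0.

Answer: 0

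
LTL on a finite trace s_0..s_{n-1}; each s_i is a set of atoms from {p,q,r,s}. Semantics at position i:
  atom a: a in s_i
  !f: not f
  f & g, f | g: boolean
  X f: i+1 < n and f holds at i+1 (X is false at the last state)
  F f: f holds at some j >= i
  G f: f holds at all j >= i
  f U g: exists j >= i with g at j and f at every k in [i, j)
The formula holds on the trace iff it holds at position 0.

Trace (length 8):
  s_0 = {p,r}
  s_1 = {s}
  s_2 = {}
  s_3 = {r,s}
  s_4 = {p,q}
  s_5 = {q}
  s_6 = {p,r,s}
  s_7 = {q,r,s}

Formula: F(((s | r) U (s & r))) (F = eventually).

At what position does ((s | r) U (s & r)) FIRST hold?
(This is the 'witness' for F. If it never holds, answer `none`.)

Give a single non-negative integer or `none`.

s_0={p,r}: ((s | r) U (s & r))=False (s | r)=True s=False r=True (s & r)=False
s_1={s}: ((s | r) U (s & r))=False (s | r)=True s=True r=False (s & r)=False
s_2={}: ((s | r) U (s & r))=False (s | r)=False s=False r=False (s & r)=False
s_3={r,s}: ((s | r) U (s & r))=True (s | r)=True s=True r=True (s & r)=True
s_4={p,q}: ((s | r) U (s & r))=False (s | r)=False s=False r=False (s & r)=False
s_5={q}: ((s | r) U (s & r))=False (s | r)=False s=False r=False (s & r)=False
s_6={p,r,s}: ((s | r) U (s & r))=True (s | r)=True s=True r=True (s & r)=True
s_7={q,r,s}: ((s | r) U (s & r))=True (s | r)=True s=True r=True (s & r)=True
F(((s | r) U (s & r))) holds; first witness at position 3.

Answer: 3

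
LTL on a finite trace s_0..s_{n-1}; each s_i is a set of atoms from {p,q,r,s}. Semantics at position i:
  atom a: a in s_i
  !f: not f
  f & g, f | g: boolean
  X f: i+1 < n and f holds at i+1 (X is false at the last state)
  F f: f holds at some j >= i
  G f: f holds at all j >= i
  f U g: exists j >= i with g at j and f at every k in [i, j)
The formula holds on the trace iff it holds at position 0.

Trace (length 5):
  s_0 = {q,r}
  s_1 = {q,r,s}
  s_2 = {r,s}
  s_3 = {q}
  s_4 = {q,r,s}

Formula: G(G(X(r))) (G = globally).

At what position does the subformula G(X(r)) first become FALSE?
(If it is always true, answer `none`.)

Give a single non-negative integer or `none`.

Answer: 0

Derivation:
s_0={q,r}: G(X(r))=False X(r)=True r=True
s_1={q,r,s}: G(X(r))=False X(r)=True r=True
s_2={r,s}: G(X(r))=False X(r)=False r=True
s_3={q}: G(X(r))=False X(r)=True r=False
s_4={q,r,s}: G(X(r))=False X(r)=False r=True
G(G(X(r))) holds globally = False
First violation at position 0.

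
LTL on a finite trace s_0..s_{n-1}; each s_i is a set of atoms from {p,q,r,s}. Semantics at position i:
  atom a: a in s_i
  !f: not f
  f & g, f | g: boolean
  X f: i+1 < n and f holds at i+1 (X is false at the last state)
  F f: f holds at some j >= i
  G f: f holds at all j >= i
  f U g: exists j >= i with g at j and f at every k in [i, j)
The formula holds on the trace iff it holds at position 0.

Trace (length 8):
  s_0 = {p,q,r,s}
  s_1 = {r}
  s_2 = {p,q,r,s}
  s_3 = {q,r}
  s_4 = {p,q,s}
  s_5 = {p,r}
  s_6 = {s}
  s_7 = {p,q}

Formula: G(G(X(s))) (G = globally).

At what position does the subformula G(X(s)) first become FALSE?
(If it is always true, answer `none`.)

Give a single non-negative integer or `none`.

Answer: 0

Derivation:
s_0={p,q,r,s}: G(X(s))=False X(s)=False s=True
s_1={r}: G(X(s))=False X(s)=True s=False
s_2={p,q,r,s}: G(X(s))=False X(s)=False s=True
s_3={q,r}: G(X(s))=False X(s)=True s=False
s_4={p,q,s}: G(X(s))=False X(s)=False s=True
s_5={p,r}: G(X(s))=False X(s)=True s=False
s_6={s}: G(X(s))=False X(s)=False s=True
s_7={p,q}: G(X(s))=False X(s)=False s=False
G(G(X(s))) holds globally = False
First violation at position 0.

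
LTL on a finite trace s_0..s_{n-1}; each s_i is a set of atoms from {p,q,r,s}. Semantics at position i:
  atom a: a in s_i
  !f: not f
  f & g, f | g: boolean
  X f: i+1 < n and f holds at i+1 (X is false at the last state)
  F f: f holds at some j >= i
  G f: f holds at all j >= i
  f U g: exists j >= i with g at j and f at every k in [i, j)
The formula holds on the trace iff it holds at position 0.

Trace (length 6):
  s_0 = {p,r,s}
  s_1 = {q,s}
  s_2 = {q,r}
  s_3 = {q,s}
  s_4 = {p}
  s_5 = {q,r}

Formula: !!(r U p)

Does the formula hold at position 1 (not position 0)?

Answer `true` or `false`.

Answer: false

Derivation:
s_0={p,r,s}: !!(r U p)=True !(r U p)=False (r U p)=True r=True p=True
s_1={q,s}: !!(r U p)=False !(r U p)=True (r U p)=False r=False p=False
s_2={q,r}: !!(r U p)=False !(r U p)=True (r U p)=False r=True p=False
s_3={q,s}: !!(r U p)=False !(r U p)=True (r U p)=False r=False p=False
s_4={p}: !!(r U p)=True !(r U p)=False (r U p)=True r=False p=True
s_5={q,r}: !!(r U p)=False !(r U p)=True (r U p)=False r=True p=False
Evaluating at position 1: result = False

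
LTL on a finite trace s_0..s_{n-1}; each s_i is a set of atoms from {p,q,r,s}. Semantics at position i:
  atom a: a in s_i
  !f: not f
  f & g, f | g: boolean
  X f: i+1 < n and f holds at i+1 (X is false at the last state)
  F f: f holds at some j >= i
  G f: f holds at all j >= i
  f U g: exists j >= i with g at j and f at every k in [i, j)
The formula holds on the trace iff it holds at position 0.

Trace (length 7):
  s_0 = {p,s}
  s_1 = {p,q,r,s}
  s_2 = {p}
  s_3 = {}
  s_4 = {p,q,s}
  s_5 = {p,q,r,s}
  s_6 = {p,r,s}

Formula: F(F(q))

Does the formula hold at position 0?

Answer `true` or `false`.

Answer: true

Derivation:
s_0={p,s}: F(F(q))=True F(q)=True q=False
s_1={p,q,r,s}: F(F(q))=True F(q)=True q=True
s_2={p}: F(F(q))=True F(q)=True q=False
s_3={}: F(F(q))=True F(q)=True q=False
s_4={p,q,s}: F(F(q))=True F(q)=True q=True
s_5={p,q,r,s}: F(F(q))=True F(q)=True q=True
s_6={p,r,s}: F(F(q))=False F(q)=False q=False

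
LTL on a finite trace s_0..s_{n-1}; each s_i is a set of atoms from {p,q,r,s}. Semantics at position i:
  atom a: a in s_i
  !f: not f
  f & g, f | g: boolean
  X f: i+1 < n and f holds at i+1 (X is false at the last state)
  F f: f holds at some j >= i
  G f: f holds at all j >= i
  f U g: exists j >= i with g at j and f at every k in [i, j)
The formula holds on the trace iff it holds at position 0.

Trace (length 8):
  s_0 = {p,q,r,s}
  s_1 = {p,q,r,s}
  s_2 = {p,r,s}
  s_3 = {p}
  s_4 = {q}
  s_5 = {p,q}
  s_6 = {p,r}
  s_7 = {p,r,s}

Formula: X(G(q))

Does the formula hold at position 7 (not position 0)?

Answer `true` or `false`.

s_0={p,q,r,s}: X(G(q))=False G(q)=False q=True
s_1={p,q,r,s}: X(G(q))=False G(q)=False q=True
s_2={p,r,s}: X(G(q))=False G(q)=False q=False
s_3={p}: X(G(q))=False G(q)=False q=False
s_4={q}: X(G(q))=False G(q)=False q=True
s_5={p,q}: X(G(q))=False G(q)=False q=True
s_6={p,r}: X(G(q))=False G(q)=False q=False
s_7={p,r,s}: X(G(q))=False G(q)=False q=False
Evaluating at position 7: result = False

Answer: false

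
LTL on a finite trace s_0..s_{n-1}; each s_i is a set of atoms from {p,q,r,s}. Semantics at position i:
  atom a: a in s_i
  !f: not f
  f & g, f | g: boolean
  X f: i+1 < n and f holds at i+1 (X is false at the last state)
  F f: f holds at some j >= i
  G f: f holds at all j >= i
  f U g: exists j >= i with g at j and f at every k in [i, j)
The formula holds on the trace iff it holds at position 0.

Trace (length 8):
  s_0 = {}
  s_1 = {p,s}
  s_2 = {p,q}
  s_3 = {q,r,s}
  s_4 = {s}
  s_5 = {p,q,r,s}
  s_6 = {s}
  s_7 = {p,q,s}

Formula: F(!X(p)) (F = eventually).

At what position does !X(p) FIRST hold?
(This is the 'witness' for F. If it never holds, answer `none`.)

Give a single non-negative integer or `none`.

Answer: 2

Derivation:
s_0={}: !X(p)=False X(p)=True p=False
s_1={p,s}: !X(p)=False X(p)=True p=True
s_2={p,q}: !X(p)=True X(p)=False p=True
s_3={q,r,s}: !X(p)=True X(p)=False p=False
s_4={s}: !X(p)=False X(p)=True p=False
s_5={p,q,r,s}: !X(p)=True X(p)=False p=True
s_6={s}: !X(p)=False X(p)=True p=False
s_7={p,q,s}: !X(p)=True X(p)=False p=True
F(!X(p)) holds; first witness at position 2.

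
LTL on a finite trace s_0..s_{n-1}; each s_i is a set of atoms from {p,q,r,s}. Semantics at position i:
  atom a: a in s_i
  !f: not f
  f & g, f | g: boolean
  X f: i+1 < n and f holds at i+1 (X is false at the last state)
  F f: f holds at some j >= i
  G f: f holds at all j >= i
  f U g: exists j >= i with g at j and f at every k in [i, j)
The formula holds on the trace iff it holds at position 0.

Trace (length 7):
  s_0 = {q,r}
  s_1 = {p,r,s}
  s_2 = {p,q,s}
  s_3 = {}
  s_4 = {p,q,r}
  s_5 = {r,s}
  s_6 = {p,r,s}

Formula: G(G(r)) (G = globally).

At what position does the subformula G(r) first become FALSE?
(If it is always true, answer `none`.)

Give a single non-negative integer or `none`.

s_0={q,r}: G(r)=False r=True
s_1={p,r,s}: G(r)=False r=True
s_2={p,q,s}: G(r)=False r=False
s_3={}: G(r)=False r=False
s_4={p,q,r}: G(r)=True r=True
s_5={r,s}: G(r)=True r=True
s_6={p,r,s}: G(r)=True r=True
G(G(r)) holds globally = False
First violation at position 0.

Answer: 0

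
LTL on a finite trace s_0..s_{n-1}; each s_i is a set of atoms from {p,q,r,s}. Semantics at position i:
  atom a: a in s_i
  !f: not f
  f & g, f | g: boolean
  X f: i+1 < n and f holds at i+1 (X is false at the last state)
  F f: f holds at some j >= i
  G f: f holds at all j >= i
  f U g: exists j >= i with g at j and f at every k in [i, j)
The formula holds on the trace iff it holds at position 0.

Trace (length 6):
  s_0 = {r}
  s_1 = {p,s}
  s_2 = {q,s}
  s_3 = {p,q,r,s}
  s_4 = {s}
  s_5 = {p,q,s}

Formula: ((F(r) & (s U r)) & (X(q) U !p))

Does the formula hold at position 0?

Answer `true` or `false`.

s_0={r}: ((F(r) & (s U r)) & (X(q) U !p))=True (F(r) & (s U r))=True F(r)=True r=True (s U r)=True s=False (X(q) U !p)=True X(q)=False q=False !p=True p=False
s_1={p,s}: ((F(r) & (s U r)) & (X(q) U !p))=True (F(r) & (s U r))=True F(r)=True r=False (s U r)=True s=True (X(q) U !p)=True X(q)=True q=False !p=False p=True
s_2={q,s}: ((F(r) & (s U r)) & (X(q) U !p))=True (F(r) & (s U r))=True F(r)=True r=False (s U r)=True s=True (X(q) U !p)=True X(q)=True q=True !p=True p=False
s_3={p,q,r,s}: ((F(r) & (s U r)) & (X(q) U !p))=False (F(r) & (s U r))=True F(r)=True r=True (s U r)=True s=True (X(q) U !p)=False X(q)=False q=True !p=False p=True
s_4={s}: ((F(r) & (s U r)) & (X(q) U !p))=False (F(r) & (s U r))=False F(r)=False r=False (s U r)=False s=True (X(q) U !p)=True X(q)=True q=False !p=True p=False
s_5={p,q,s}: ((F(r) & (s U r)) & (X(q) U !p))=False (F(r) & (s U r))=False F(r)=False r=False (s U r)=False s=True (X(q) U !p)=False X(q)=False q=True !p=False p=True

Answer: true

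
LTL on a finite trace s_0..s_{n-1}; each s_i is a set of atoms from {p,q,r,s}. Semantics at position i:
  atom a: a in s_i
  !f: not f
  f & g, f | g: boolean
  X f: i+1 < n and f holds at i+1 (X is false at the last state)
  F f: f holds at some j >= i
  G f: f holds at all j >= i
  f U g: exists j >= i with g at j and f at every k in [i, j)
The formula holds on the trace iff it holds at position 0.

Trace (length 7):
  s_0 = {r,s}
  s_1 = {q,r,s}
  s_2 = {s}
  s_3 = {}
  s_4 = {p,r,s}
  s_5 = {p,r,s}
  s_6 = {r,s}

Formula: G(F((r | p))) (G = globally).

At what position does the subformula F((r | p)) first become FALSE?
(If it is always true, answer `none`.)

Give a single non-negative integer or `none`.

Answer: none

Derivation:
s_0={r,s}: F((r | p))=True (r | p)=True r=True p=False
s_1={q,r,s}: F((r | p))=True (r | p)=True r=True p=False
s_2={s}: F((r | p))=True (r | p)=False r=False p=False
s_3={}: F((r | p))=True (r | p)=False r=False p=False
s_4={p,r,s}: F((r | p))=True (r | p)=True r=True p=True
s_5={p,r,s}: F((r | p))=True (r | p)=True r=True p=True
s_6={r,s}: F((r | p))=True (r | p)=True r=True p=False
G(F((r | p))) holds globally = True
No violation — formula holds at every position.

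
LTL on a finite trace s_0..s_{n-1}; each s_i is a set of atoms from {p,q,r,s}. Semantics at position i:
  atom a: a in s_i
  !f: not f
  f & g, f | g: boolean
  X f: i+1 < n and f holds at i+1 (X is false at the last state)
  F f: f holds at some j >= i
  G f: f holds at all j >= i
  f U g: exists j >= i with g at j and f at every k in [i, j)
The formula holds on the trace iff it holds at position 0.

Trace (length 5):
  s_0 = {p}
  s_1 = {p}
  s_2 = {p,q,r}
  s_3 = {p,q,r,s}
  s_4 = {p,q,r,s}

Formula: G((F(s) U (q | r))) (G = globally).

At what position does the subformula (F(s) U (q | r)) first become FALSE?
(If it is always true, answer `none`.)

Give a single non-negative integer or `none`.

s_0={p}: (F(s) U (q | r))=True F(s)=True s=False (q | r)=False q=False r=False
s_1={p}: (F(s) U (q | r))=True F(s)=True s=False (q | r)=False q=False r=False
s_2={p,q,r}: (F(s) U (q | r))=True F(s)=True s=False (q | r)=True q=True r=True
s_3={p,q,r,s}: (F(s) U (q | r))=True F(s)=True s=True (q | r)=True q=True r=True
s_4={p,q,r,s}: (F(s) U (q | r))=True F(s)=True s=True (q | r)=True q=True r=True
G((F(s) U (q | r))) holds globally = True
No violation — formula holds at every position.

Answer: none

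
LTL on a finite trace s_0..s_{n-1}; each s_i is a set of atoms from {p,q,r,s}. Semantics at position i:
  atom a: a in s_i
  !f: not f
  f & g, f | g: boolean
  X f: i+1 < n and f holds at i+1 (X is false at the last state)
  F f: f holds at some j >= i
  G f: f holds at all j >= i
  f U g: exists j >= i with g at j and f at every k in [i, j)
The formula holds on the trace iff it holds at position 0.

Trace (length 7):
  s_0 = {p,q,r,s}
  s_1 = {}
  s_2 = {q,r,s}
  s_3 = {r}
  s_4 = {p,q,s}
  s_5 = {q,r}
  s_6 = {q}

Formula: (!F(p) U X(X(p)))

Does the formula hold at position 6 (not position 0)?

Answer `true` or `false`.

Answer: false

Derivation:
s_0={p,q,r,s}: (!F(p) U X(X(p)))=False !F(p)=False F(p)=True p=True X(X(p))=False X(p)=False
s_1={}: (!F(p) U X(X(p)))=False !F(p)=False F(p)=True p=False X(X(p))=False X(p)=False
s_2={q,r,s}: (!F(p) U X(X(p)))=True !F(p)=False F(p)=True p=False X(X(p))=True X(p)=False
s_3={r}: (!F(p) U X(X(p)))=False !F(p)=False F(p)=True p=False X(X(p))=False X(p)=True
s_4={p,q,s}: (!F(p) U X(X(p)))=False !F(p)=False F(p)=True p=True X(X(p))=False X(p)=False
s_5={q,r}: (!F(p) U X(X(p)))=False !F(p)=True F(p)=False p=False X(X(p))=False X(p)=False
s_6={q}: (!F(p) U X(X(p)))=False !F(p)=True F(p)=False p=False X(X(p))=False X(p)=False
Evaluating at position 6: result = False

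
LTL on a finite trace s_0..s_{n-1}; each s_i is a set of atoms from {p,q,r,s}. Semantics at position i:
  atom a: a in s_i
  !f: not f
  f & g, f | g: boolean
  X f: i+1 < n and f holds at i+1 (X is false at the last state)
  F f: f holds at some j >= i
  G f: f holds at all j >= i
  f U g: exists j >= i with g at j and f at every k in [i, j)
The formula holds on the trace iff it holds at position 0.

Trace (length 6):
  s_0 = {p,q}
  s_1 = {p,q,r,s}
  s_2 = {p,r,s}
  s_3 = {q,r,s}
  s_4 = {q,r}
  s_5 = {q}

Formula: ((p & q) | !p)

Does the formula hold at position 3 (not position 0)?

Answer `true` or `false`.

s_0={p,q}: ((p & q) | !p)=True (p & q)=True p=True q=True !p=False
s_1={p,q,r,s}: ((p & q) | !p)=True (p & q)=True p=True q=True !p=False
s_2={p,r,s}: ((p & q) | !p)=False (p & q)=False p=True q=False !p=False
s_3={q,r,s}: ((p & q) | !p)=True (p & q)=False p=False q=True !p=True
s_4={q,r}: ((p & q) | !p)=True (p & q)=False p=False q=True !p=True
s_5={q}: ((p & q) | !p)=True (p & q)=False p=False q=True !p=True
Evaluating at position 3: result = True

Answer: true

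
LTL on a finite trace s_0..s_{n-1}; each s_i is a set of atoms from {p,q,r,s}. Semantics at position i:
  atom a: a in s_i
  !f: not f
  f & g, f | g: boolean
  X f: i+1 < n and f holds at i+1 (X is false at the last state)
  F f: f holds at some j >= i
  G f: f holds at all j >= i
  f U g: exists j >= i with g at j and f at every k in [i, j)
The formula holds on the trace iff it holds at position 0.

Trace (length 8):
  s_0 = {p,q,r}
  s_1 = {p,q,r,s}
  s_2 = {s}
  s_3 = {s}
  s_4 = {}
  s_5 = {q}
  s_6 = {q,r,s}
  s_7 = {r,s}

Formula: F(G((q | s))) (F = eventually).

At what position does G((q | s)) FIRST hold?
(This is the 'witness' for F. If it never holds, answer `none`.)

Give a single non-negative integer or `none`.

Answer: 5

Derivation:
s_0={p,q,r}: G((q | s))=False (q | s)=True q=True s=False
s_1={p,q,r,s}: G((q | s))=False (q | s)=True q=True s=True
s_2={s}: G((q | s))=False (q | s)=True q=False s=True
s_3={s}: G((q | s))=False (q | s)=True q=False s=True
s_4={}: G((q | s))=False (q | s)=False q=False s=False
s_5={q}: G((q | s))=True (q | s)=True q=True s=False
s_6={q,r,s}: G((q | s))=True (q | s)=True q=True s=True
s_7={r,s}: G((q | s))=True (q | s)=True q=False s=True
F(G((q | s))) holds; first witness at position 5.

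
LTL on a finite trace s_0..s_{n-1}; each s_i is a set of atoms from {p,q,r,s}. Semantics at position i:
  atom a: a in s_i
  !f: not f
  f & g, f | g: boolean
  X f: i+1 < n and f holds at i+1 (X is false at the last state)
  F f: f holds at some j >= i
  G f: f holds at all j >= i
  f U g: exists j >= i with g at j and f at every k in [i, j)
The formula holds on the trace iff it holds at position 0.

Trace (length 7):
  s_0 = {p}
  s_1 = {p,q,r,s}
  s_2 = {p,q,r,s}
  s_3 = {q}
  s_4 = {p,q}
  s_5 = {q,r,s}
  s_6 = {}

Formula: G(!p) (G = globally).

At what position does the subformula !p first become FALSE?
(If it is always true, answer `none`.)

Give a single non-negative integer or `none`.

s_0={p}: !p=False p=True
s_1={p,q,r,s}: !p=False p=True
s_2={p,q,r,s}: !p=False p=True
s_3={q}: !p=True p=False
s_4={p,q}: !p=False p=True
s_5={q,r,s}: !p=True p=False
s_6={}: !p=True p=False
G(!p) holds globally = False
First violation at position 0.

Answer: 0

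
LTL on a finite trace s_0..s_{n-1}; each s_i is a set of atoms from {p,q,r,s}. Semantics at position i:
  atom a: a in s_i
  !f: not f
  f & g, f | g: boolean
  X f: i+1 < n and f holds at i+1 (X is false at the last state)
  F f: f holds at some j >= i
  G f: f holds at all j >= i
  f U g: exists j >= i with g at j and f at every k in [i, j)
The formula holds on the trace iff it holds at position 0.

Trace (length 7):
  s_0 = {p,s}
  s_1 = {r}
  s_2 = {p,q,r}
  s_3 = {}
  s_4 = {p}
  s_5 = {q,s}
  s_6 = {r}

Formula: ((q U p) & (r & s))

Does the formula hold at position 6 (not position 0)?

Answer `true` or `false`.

Answer: false

Derivation:
s_0={p,s}: ((q U p) & (r & s))=False (q U p)=True q=False p=True (r & s)=False r=False s=True
s_1={r}: ((q U p) & (r & s))=False (q U p)=False q=False p=False (r & s)=False r=True s=False
s_2={p,q,r}: ((q U p) & (r & s))=False (q U p)=True q=True p=True (r & s)=False r=True s=False
s_3={}: ((q U p) & (r & s))=False (q U p)=False q=False p=False (r & s)=False r=False s=False
s_4={p}: ((q U p) & (r & s))=False (q U p)=True q=False p=True (r & s)=False r=False s=False
s_5={q,s}: ((q U p) & (r & s))=False (q U p)=False q=True p=False (r & s)=False r=False s=True
s_6={r}: ((q U p) & (r & s))=False (q U p)=False q=False p=False (r & s)=False r=True s=False
Evaluating at position 6: result = False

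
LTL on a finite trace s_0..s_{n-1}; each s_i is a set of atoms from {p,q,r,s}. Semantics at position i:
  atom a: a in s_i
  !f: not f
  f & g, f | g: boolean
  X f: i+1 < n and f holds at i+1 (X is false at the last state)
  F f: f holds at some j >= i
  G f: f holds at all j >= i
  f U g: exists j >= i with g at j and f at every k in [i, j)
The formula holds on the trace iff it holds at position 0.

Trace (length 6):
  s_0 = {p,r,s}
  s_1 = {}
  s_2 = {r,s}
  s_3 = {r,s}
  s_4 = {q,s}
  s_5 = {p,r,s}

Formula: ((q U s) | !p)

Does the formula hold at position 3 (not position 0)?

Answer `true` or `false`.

Answer: true

Derivation:
s_0={p,r,s}: ((q U s) | !p)=True (q U s)=True q=False s=True !p=False p=True
s_1={}: ((q U s) | !p)=True (q U s)=False q=False s=False !p=True p=False
s_2={r,s}: ((q U s) | !p)=True (q U s)=True q=False s=True !p=True p=False
s_3={r,s}: ((q U s) | !p)=True (q U s)=True q=False s=True !p=True p=False
s_4={q,s}: ((q U s) | !p)=True (q U s)=True q=True s=True !p=True p=False
s_5={p,r,s}: ((q U s) | !p)=True (q U s)=True q=False s=True !p=False p=True
Evaluating at position 3: result = True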